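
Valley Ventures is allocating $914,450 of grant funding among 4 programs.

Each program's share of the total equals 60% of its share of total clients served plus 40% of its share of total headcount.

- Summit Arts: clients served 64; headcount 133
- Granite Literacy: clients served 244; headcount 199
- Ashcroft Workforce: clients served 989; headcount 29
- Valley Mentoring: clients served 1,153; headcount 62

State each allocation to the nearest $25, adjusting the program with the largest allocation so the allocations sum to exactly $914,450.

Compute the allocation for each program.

Totals — clients served 2,450, headcount 423.
Composite weights (60% clients served + 40% headcount): Summit Arts 0.1414; Granite Literacy 0.2479; Ashcroft Workforce 0.2696; Valley Mentoring 0.3410.
Pro-rata amounts: Summit Arts 129,341.45; Granite Literacy 226,723.95; Ashcroft Workforce 246,560.64; Valley Mentoring 311,823.96.
After rounding ($25): Summit Arts $129,350; Granite Literacy $226,725; Ashcroft Workforce $246,550; Valley Mentoring $311,825. Sum = $914,450.
Sum already equals the total — no adjustment.

Summit Arts: $129,350 | Granite Literacy: $226,725 | Ashcroft Workforce: $246,550 | Valley Mentoring: $311,825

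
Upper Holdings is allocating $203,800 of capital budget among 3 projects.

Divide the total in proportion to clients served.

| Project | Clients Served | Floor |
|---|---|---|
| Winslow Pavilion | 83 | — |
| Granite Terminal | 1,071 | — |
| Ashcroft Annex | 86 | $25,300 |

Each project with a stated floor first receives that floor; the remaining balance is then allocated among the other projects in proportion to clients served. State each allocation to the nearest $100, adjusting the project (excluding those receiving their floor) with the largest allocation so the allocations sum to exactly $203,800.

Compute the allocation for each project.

Winslow Pavilion: $12,800 | Granite Terminal: $165,700 | Ashcroft Annex: $25,300

Minimums first: Ashcroft Annex $25,300. Remaining pool $178,500.
Remaining pool split over remaining clients served 1,154: Winslow Pavilion 12,838.39 → $12,800; Granite Terminal 165,661.61 → $165,700.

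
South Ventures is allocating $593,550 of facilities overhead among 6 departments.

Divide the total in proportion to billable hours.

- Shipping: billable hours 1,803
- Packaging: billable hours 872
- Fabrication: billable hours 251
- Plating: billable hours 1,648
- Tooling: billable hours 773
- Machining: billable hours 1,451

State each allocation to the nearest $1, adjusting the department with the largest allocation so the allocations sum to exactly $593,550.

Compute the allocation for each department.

Shipping: $157,425 | Packaging: $76,136 | Fabrication: $21,915 | Plating: $143,891 | Tooling: $67,493 | Machining: $126,690

Combined billable hours = 6,798.
Raw shares: Shipping 1,803/6,798 × $593,550 = 157,424.34; Packaging 872/6,798 × $593,550 = 76,136.45; Fabrication 251/6,798 × $593,550 = 21,915.42; Plating 1,648/6,798 × $593,550 = 143,890.91; Tooling 773/6,798 × $593,550 = 67,492.52; Machining 1,451/6,798 × $593,550 = 126,690.36.
At nearest $1: Shipping $157,424; Packaging $76,136; Fabrication $21,915; Plating $143,891; Tooling $67,493; Machining $126,690. Sum = $593,549.
Difference $593,550 − $593,549 = +$1 applied to largest allocation (Shipping): Shipping becomes $157,425.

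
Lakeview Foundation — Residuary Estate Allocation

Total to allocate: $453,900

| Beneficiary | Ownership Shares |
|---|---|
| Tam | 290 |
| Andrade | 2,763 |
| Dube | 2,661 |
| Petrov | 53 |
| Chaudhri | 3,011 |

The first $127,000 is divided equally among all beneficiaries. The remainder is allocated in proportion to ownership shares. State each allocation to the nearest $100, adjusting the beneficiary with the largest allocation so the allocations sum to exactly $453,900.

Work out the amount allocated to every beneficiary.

First tranche $127,000 split equally: $25,400 each.
Remainder $326,900 by ownership shares (total 8,778): Tam 10,799.84 → $10,800; Andrade 102,896.41 → $102,900; Dube 99,097.85 → $99,100; Petrov 1,973.76 → $2,000; Chaudhri 112,132.14 → $112,100.
Totals: Tam $25,400 + $10,800 = $36,200; Andrade $25,400 + $102,900 = $128,300; Dube $25,400 + $99,100 = $124,500; Petrov $25,400 + $2,000 = $27,400; Chaudhri $25,400 + $112,100 = $137,500.

Tam: $36,200 | Andrade: $128,300 | Dube: $124,500 | Petrov: $27,400 | Chaudhri: $137,500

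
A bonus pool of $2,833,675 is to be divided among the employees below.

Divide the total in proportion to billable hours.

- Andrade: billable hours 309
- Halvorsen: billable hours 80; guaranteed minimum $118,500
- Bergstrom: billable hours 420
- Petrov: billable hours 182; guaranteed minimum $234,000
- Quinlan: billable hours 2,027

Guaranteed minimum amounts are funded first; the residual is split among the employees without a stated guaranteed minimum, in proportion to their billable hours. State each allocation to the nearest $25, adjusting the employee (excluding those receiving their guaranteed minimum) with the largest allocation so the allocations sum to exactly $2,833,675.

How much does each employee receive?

Minimums first: Halvorsen $118,500; Petrov $234,000. Remaining pool $2,481,175.
Remaining pool split over remaining billable hours 2,756: Andrade 278,186.89 → $278,175; Bergstrom 378,118.11 → $378,125; Quinlan 1,824,870.00 → $1,824,875.

Andrade: $278,175; Halvorsen: $118,500; Bergstrom: $378,125; Petrov: $234,000; Quinlan: $1,824,875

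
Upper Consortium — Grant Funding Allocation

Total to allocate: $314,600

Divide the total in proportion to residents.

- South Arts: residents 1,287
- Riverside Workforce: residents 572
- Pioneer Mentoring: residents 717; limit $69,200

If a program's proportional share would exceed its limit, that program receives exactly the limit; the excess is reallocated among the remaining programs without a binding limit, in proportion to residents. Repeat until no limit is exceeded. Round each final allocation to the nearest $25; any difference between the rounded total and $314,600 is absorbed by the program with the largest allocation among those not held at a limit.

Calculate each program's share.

South Arts: $169,900 | Riverside Workforce: $75,500 | Pioneer Mentoring: $69,200

Sum of residents: 2,576.
Pro-rata shares before constraints: South Arts 157,177.87; Riverside Workforce 69,856.83; Pioneer Mentoring 87,565.30.
Held at cap: Pioneer Mentoring ($69,200); balance $245,400 reallocated over remaining residents 1,859.
Shares after redistribution: South Arts 169,892.31 → $169,900; Riverside Workforce 75,507.69 → $75,500.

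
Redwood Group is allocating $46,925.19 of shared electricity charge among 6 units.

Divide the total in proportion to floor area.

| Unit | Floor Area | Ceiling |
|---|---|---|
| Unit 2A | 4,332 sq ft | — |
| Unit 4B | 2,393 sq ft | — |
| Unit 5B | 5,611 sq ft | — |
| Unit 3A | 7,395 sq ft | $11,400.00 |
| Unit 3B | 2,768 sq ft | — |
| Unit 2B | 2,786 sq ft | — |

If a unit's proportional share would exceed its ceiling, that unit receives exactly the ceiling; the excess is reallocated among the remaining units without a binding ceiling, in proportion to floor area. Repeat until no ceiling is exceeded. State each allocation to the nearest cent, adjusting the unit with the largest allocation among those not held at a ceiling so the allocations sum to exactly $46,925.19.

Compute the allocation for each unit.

Floor area total: 25,285.
Proportional shares (ignoring caps): Unit 2A 8,039.5461; Unit 4B 4,441.0512; Unit 5B 10,413.1794; Unit 3A 13,724.0174; Unit 3B 5,136.9953; Unit 2B 5,170.4006.
Cap binds for Unit 3A ($11,400.00); balance $35,525.19 reallocated over remaining floor area 17,890.
Shares after redistribution: Unit 2A 8,602.2987 → $8,602.30; Unit 4B 4,751.9161 → $4,751.92; Unit 5B 11,142.0817 → $11,142.08; Unit 3B 5,496.57495 → $5,496.57; Unit 2B 5,532.3186 → $5,532.32.

Unit 2A: $8,602.30 | Unit 4B: $4,751.92 | Unit 5B: $11,142.08 | Unit 3A: $11,400.00 | Unit 3B: $5,496.57 | Unit 2B: $5,532.32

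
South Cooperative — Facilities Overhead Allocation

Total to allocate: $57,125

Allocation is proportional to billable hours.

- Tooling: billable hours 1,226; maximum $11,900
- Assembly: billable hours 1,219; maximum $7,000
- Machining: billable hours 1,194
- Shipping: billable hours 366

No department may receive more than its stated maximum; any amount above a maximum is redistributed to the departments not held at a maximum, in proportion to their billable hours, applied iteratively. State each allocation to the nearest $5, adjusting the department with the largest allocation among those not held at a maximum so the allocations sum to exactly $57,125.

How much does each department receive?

Combined billable hours = 4,005.
Unconstrained shares: Tooling 17,486.95; Assembly 17,387.11; Machining 17,030.52; Shipping 5,220.41.
Cap binds for Tooling ($11,900), Assembly ($7,000); balance $38,225 reallocated over remaining billable hours 1,560.
Shares after redistribution: Machining 29,256.83 → $29,255; Shipping 8,968.17 → $8,970.

Tooling: $11,900 · Assembly: $7,000 · Machining: $29,255 · Shipping: $8,970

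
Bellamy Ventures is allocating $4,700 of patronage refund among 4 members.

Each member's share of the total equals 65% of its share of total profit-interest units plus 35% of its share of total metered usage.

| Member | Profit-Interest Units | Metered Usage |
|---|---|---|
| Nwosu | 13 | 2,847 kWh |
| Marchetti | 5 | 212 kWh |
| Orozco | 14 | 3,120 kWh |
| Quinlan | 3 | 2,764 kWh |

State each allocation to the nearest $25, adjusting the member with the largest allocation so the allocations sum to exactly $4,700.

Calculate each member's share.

Profit-interest units total 35; metered usage total 8,943.
Blended shares (65% profit-interest units + 35% metered usage): Nwosu 0.3529; Marchetti 0.1012; Orozco 0.3821; Quinlan 0.1639.
Pro-rata amounts: Nwosu 1,658.40; Marchetti 475.42; Orozco 1,795.90; Quinlan 770.27.
At nearest $25: Nwosu $1,650; Marchetti $475; Orozco $1,800; Quinlan $775. Sum = $4,700.
Sum already equals the total — no adjustment.

Nwosu: $1,650; Marchetti: $475; Orozco: $1,800; Quinlan: $775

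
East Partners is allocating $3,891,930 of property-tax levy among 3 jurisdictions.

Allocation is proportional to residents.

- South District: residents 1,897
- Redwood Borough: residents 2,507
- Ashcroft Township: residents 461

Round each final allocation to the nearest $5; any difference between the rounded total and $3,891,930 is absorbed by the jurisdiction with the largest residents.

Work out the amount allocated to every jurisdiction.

South District: $1,517,575 | Redwood Borough: $2,005,560 | Ashcroft Township: $368,795

Combined residents = 4,865.
Pro-rata amounts: South District 1,897/4,865 × $3,891,930 = 1,517,572.71; Redwood Borough 2,507/4,865 × $3,891,930 = 2,005,563.93; Ashcroft Township 461/4,865 × $3,891,930 = 368,793.37.
Rounded to nearest $5: South District $1,517,575; Redwood Borough $2,005,565; Ashcroft Township $368,795. Sum = $3,891,935.
Difference $3,891,930 − $3,891,935 = −$5 applied to largest residents (Redwood Borough): Redwood Borough becomes $2,005,560.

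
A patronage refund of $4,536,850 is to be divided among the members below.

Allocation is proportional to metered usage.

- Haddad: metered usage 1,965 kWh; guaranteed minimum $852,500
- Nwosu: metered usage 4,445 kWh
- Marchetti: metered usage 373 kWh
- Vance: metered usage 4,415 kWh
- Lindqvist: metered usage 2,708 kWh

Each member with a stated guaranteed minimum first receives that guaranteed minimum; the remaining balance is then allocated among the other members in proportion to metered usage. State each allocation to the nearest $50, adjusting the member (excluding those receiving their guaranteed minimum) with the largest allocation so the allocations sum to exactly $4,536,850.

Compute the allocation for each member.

Haddad: $852,500; Nwosu: $1,371,450; Marchetti: $115,100; Vance: $1,362,250; Lindqvist: $835,550

Minimums first: Haddad $852,500. Balance $3,684,350.
Balance split over remaining metered usage 11,941: Nwosu 1,371,487.79 → $1,371,500; Marchetti 115,087.73 → $115,100; Vance 1,362,231.41 → $1,362,250; Lindqvist 835,543.07 → $835,550.
Rounding difference −$50 applied to Nwosu → $1,371,450.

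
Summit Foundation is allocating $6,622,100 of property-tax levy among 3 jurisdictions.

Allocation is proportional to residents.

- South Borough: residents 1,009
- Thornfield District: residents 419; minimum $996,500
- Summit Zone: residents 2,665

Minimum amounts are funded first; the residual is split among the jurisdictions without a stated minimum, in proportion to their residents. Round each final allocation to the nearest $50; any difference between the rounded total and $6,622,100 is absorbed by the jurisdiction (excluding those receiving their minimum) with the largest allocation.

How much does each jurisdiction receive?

South Borough: $1,544,950 | Thornfield District: $996,500 | Summit Zone: $4,080,650

Minimums first: Thornfield District $996,500. Residual $5,625,600.
Residual split over remaining residents 3,674: South Borough 1,544,972.89 → $1,544,950; Summit Zone 4,080,627.11 → $4,080,650.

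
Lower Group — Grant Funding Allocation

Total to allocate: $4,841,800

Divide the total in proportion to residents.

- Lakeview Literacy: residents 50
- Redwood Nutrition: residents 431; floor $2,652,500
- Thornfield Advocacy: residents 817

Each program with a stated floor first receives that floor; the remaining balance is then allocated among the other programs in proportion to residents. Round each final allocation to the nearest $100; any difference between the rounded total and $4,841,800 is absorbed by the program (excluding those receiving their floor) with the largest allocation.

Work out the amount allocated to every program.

Guaranteed amounts: Redwood Nutrition $2,652,500. Balance $2,189,300.
Balance split over remaining residents 867: Lakeview Literacy 126,257.21 → $126,300; Thornfield Advocacy 2,063,042.79 → $2,063,000.

Lakeview Literacy: $126,300 | Redwood Nutrition: $2,652,500 | Thornfield Advocacy: $2,063,000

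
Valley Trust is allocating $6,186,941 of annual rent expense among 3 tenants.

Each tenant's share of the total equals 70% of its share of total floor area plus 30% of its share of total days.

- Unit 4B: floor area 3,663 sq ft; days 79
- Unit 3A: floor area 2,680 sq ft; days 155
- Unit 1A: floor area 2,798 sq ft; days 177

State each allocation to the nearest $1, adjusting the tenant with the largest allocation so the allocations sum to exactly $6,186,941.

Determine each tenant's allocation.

Unit 4B: $2,092,236; Unit 3A: $1,969,723; Unit 1A: $2,124,982

Totals — floor area 9,141, days 411.
Blended shares (70% floor area + 30% days): Unit 4B 0.3382; Unit 3A 0.3184; Unit 1A 0.3435.
Raw shares: Unit 4B 2,092,235.66; Unit 3A 1,969,723.25; Unit 1A 2,124,982.09.
Rounded to nearest $1: Unit 4B $2,092,236; Unit 3A $1,969,723; Unit 1A $2,124,982. Sum = $6,186,941.
Sum already equals the total — no adjustment.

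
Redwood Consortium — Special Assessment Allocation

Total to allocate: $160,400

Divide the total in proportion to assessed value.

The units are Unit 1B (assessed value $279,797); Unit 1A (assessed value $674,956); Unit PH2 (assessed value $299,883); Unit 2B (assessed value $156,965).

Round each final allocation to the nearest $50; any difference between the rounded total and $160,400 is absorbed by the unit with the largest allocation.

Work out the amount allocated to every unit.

Unit 1B: $31,800; Unit 1A: $76,650; Unit PH2: $34,100; Unit 2B: $17,850

Total assessed value = 1,411,601.
Raw shares: Unit 1B 279,797/1,411,601 × $160,400 = 31,793.29; Unit 1A 674,956/1,411,601 × $160,400 = 76,695.14; Unit PH2 299,883/1,411,601 × $160,400 = 34,075.66; Unit 2B 156,965/1,411,601 × $160,400 = 17,835.91.
After rounding ($50): Unit 1B $31,800; Unit 1A $76,700; Unit PH2 $34,100; Unit 2B $17,850. Sum = $160,450.
Difference $160,400 − $160,450 = −$50 applied to largest allocation (Unit 1A): Unit 1A becomes $76,650.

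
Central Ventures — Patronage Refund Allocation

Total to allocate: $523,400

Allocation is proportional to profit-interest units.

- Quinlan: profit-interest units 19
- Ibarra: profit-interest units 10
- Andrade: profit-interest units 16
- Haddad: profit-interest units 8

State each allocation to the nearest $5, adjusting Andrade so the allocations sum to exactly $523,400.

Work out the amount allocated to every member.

Quinlan: $187,635 · Ibarra: $98,755 · Andrade: $158,005 · Haddad: $79,005

Profit-interest units total: 53.
Unrounded shares: Quinlan 19/53 × $523,400 = 187,633.96; Ibarra 10/53 × $523,400 = 98,754.72; Andrade 16/53 × $523,400 = 158,007.55; Haddad 8/53 × $523,400 = 79,003.77.
Rounded to nearest $5: Quinlan $187,635; Ibarra $98,755; Andrade $158,010; Haddad $79,005. Sum = $523,405.
Difference $523,400 − $523,405 = −$5 applied to Andrade: Andrade becomes $158,005.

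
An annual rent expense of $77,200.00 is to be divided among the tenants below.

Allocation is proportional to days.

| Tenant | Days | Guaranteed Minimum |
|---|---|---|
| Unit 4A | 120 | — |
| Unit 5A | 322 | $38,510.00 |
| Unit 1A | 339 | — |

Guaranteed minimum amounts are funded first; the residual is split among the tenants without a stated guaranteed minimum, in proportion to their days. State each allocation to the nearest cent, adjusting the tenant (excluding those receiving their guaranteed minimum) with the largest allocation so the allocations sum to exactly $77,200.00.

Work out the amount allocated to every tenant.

Minimums first: Unit 5A $38,510.00. Balance $38,690.00.
Balance split over remaining days 459: Unit 4A 10,115.0327 → $10,115.03; Unit 1A 28,574.9673 → $28,574.97.

Unit 4A: $10,115.03 · Unit 5A: $38,510.00 · Unit 1A: $28,574.97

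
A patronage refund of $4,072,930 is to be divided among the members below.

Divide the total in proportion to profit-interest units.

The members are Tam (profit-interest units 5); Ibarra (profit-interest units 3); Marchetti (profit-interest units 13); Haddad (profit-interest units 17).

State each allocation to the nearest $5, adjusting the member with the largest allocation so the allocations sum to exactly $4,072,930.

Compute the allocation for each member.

Tam: $535,910 | Ibarra: $321,545 | Marchetti: $1,393,370 | Haddad: $1,822,105

Profit-interest units total: 38.
Pro-rata amounts: Tam 5/38 × $4,072,930 = 535,911.84; Ibarra 3/38 × $4,072,930 = 321,547.11; Marchetti 13/38 × $4,072,930 = 1,393,370.79; Haddad 17/38 × $4,072,930 = 1,822,100.26.
After rounding ($5): Tam $535,910; Ibarra $321,545; Marchetti $1,393,370; Haddad $1,822,100. Sum = $4,072,925.
Difference $4,072,930 − $4,072,925 = +$5 applied to largest allocation (Haddad): Haddad becomes $1,822,105.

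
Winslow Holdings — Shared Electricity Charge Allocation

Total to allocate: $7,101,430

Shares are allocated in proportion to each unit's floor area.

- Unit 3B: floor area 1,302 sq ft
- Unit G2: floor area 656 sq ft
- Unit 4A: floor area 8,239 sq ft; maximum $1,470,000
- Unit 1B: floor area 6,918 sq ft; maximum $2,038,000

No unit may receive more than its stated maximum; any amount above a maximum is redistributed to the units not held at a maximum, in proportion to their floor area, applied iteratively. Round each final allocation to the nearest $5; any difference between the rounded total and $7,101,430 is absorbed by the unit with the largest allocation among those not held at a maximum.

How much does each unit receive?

Unit 3B: $2,389,500; Unit G2: $1,203,930; Unit 4A: $1,470,000; Unit 1B: $2,038,000

Total floor area = 17,115.
Pro-rata shares before constraints: Unit 3B 540,231.48; Unit G2 272,190.36; Unit 4A 3,418,561.60; Unit 1B 2,870,446.55.
Held at cap: Unit 4A ($1,470,000), Unit 1B ($2,038,000); remaining pool $3,593,430 reallocated over remaining floor area 1,958.
Redistributed shares: Unit 3B 2,389,502.48 → $2,389,500; Unit G2 1,203,927.52 → $1,203,930.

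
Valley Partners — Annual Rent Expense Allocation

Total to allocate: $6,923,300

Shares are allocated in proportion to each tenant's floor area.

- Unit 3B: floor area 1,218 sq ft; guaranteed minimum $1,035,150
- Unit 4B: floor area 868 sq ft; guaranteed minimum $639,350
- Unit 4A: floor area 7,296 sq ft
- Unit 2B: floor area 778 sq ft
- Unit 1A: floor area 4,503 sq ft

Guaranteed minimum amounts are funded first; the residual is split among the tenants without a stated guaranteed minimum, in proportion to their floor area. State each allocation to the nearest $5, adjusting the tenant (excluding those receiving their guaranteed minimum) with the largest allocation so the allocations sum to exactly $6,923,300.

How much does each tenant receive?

Unit 3B: $1,035,150; Unit 4B: $639,350; Unit 4A: $3,044,865; Unit 2B: $324,685; Unit 1A: $1,879,250

Guaranteed amounts: Unit 3B $1,035,150; Unit 4B $639,350. Balance $5,248,800.
Balance split over remaining floor area 12,577: Unit 4A 3,044,863.23 → $3,044,865; Unit 2B 324,685.25 → $324,685; Unit 1A 1,879,251.52 → $1,879,250.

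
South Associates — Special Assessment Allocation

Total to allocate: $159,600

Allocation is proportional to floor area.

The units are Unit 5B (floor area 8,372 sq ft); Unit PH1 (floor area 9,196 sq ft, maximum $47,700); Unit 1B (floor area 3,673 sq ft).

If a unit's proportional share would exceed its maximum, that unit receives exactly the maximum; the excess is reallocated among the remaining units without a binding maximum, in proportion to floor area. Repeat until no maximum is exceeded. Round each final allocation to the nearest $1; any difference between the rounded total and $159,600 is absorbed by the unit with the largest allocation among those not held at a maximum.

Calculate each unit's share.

Unit 5B: $77,777 | Unit PH1: $47,700 | Unit 1B: $34,123

Sum of floor area: 21,241.
Proportional shares (ignoring caps): Unit 5B 62,905.29; Unit PH1 69,096.63; Unit 1B 27,598.08.
Held at cap: Unit PH1 ($47,700); balance $111,900 reallocated over remaining floor area 12,045.
Shares after redistribution: Unit 5B 77,777.24 → $77,777; Unit 1B 34,122.76 → $34,123.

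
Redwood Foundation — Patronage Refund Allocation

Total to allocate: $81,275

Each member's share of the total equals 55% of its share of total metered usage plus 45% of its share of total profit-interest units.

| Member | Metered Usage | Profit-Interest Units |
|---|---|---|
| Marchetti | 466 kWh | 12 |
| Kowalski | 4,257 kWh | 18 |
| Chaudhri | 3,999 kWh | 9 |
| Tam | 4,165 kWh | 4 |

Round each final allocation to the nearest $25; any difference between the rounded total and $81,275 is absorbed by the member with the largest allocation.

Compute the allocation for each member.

Marchetti: $11,825 | Kowalski: $30,075 | Chaudhri: $21,525 | Tam: $17,850

Metered usage total 12,887; profit-interest units total 43.
Combined weights (55% metered usage + 45% profit-interest units): Marchetti 0.1455; Kowalski 0.3701; Chaudhri 0.2649; Tam 0.2196.
Unrounded shares: Marchetti 11,823.05; Kowalski 30,076.24; Chaudhri 21,526.34; Tam 17,849.38.
After rounding ($25): Marchetti $11,825; Kowalski $30,075; Chaudhri $21,525; Tam $17,850. Sum = $81,275.
Rounded total matches; no reconciliation needed.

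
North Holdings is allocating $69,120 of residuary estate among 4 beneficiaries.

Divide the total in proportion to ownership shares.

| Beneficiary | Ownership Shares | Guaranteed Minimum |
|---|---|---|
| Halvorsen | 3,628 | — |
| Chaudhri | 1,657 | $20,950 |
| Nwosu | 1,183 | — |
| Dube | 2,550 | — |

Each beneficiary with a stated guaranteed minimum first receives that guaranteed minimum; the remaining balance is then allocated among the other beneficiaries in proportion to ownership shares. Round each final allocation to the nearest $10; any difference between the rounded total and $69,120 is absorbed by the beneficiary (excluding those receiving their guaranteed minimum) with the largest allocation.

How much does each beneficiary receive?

Minimums first: Chaudhri $20,950. Remaining pool $48,170.
Remaining pool split over remaining ownership shares 7,361: Halvorsen 23,741.44 → $23,740; Nwosu 7,741.49 → $7,740; Dube 16,687.07 → $16,690.

Halvorsen: $23,740; Chaudhri: $20,950; Nwosu: $7,740; Dube: $16,690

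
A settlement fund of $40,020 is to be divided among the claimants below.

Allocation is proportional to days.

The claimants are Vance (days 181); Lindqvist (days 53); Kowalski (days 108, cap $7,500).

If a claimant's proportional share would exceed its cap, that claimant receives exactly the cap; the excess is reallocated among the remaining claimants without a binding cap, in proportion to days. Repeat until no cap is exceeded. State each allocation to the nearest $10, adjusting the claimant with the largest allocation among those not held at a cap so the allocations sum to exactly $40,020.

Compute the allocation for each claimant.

Vance: $25,150 | Lindqvist: $7,370 | Kowalski: $7,500

Total days = 342.
Proportional shares (ignoring caps): Vance 21,180.18; Lindqvist 6,201.93; Kowalski 12,637.89.
Held at cap: Kowalski ($7,500); residual $32,520 reallocated over remaining days 234.
Redistributed shares: Vance 25,154.36 → $25,150; Lindqvist 7,365.64 → $7,370.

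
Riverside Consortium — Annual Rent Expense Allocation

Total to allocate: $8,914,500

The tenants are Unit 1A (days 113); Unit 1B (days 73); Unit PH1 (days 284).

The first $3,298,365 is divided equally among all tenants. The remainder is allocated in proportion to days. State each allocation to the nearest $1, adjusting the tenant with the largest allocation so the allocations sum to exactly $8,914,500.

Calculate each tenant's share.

$3,298,365 shared equally gives $1,099,455 per tenant.
Remainder $5,616,135 by days (total 470): Unit 1A 1,350,262.24 → $1,350,262; Unit 1B 872,293.31 → $872,293; Unit PH1 3,393,579.45 → $3,393,579.
Rounding difference +$1 on remainder applied to Unit PH1.
Totals: Unit 1A $1,099,455 + $1,350,262 = $2,449,717; Unit 1B $1,099,455 + $872,293 = $1,971,748; Unit PH1 $1,099,455 + $3,393,580 = $4,493,035.

Unit 1A: $2,449,717 | Unit 1B: $1,971,748 | Unit PH1: $4,493,035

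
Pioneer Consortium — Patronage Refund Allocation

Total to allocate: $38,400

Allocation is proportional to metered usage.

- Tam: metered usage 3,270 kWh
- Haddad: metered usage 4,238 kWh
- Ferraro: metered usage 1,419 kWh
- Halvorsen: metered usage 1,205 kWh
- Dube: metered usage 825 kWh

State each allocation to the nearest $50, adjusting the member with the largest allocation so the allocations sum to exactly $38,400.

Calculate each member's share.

Tam: $11,450; Haddad: $14,900; Ferraro: $4,950; Halvorsen: $4,200; Dube: $2,900

Sum of metered usage: 10,957.
Pro-rata amounts: Tam 3,270/10,957 × $38,400 = 11,460.07; Haddad 4,238/10,957 × $38,400 = 14,852.53; Ferraro 1,419/10,957 × $38,400 = 4,973.04; Halvorsen 1,205/10,957 × $38,400 = 4,223.05; Dube 825/10,957 × $38,400 = 2,891.30.
At nearest $50: Tam $11,450; Haddad $14,850; Ferraro $4,950; Halvorsen $4,200; Dube $2,900. Sum = $38,350.
Difference $38,400 − $38,350 = +$50 applied to largest allocation (Haddad): Haddad becomes $14,900.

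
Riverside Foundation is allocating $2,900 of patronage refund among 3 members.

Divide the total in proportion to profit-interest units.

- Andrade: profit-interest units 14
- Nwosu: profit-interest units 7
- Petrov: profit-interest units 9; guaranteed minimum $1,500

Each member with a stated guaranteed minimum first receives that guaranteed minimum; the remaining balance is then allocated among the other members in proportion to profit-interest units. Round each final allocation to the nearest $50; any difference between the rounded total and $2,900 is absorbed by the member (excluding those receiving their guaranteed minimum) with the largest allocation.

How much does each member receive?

Minimums first: Petrov $1,500. Remaining pool $1,400.
Remaining pool split over remaining profit-interest units 21: Andrade 933.33 → $950; Nwosu 466.67 → $450.

Andrade: $950 · Nwosu: $450 · Petrov: $1,500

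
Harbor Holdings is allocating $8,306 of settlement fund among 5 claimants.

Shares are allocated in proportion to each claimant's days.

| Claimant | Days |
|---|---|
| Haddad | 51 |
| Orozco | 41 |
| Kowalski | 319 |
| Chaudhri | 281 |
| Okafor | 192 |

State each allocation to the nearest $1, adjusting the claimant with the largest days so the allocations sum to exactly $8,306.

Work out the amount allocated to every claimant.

Haddad: $479 · Orozco: $385 · Kowalski: $2,998 · Chaudhri: $2,640 · Okafor: $1,804

Days total: 51 + 41 + 319 + 281 + 192 = 884.
Unrounded shares: Haddad 479.19; Orozco 385.23; Kowalski 2,997.30; Chaudhri 2,640.26; Okafor 1,804.02.
At nearest $1: Haddad $479; Orozco $385; Kowalski $2,997; Chaudhri $2,640; Okafor $1,804. Sum = $8,305.
Difference $8,306 − $8,305 = +$1 applied to largest days (Kowalski): Kowalski becomes $2,998.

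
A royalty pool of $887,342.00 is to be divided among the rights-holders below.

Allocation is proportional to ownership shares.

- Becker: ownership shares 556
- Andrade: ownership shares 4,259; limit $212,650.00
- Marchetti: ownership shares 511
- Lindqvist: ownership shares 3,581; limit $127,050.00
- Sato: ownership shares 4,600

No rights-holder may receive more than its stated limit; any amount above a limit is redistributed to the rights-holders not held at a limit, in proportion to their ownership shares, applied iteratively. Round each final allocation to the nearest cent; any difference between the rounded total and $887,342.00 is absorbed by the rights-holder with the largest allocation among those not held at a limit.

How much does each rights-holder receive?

Ownership shares total: 13,507.
Pro-rata shares before constraints: Becker 36,526.40498; Andrade 279,794.8899; Marchetti 33,570.1312; Lindqvist 235,253.6982; Sato 302,196.8757.
Held at cap: Andrade ($212,650.00), Lindqvist ($127,050.00); remaining pool $547,642.00 reallocated over remaining ownership shares 5,667.
Shares after redistribution: Becker 53,730.1839 → $53,730.18; Marchetti 49,381.5179 → $49,381.52; Sato 444,530.2982 → $444,530.30.

Becker: $53,730.18; Andrade: $212,650.00; Marchetti: $49,381.52; Lindqvist: $127,050.00; Sato: $444,530.30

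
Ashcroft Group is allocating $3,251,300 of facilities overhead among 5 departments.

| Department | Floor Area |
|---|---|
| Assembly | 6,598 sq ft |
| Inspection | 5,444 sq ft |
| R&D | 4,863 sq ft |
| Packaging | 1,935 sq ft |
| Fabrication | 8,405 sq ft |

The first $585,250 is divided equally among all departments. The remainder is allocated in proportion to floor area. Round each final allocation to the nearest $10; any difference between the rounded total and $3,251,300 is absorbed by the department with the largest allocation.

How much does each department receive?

$585,250 shared equally gives $117,050 per department.
Remainder $2,666,050 by floor area (total 27,245): Assembly 645,644.995 → $645,640; Inspection 532,720.73 → $532,720; R&D 475,867.17 → $475,870; Packaging 189,348.75 → $189,350; Fabrication 822,468.35 → $822,470.
Totals: Assembly $117,050 + $645,640 = $762,690; Inspection $117,050 + $532,720 = $649,770; R&D $117,050 + $475,870 = $592,920; Packaging $117,050 + $189,350 = $306,400; Fabrication $117,050 + $822,470 = $939,520.

Assembly: $762,690; Inspection: $649,770; R&D: $592,920; Packaging: $306,400; Fabrication: $939,520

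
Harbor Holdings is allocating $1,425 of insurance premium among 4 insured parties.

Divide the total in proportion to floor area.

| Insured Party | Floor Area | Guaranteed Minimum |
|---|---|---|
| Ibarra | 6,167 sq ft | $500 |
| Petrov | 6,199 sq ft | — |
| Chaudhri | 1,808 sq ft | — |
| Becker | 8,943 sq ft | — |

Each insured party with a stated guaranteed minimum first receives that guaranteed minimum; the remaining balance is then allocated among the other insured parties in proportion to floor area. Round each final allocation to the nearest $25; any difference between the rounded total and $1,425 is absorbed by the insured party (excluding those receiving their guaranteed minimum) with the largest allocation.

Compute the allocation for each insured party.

Guaranteed amounts: Ibarra $500. Balance $925.
Balance split over remaining floor area 16,950: Petrov 338.29 → $350; Chaudhri 98.67 → $100; Becker 488.04 → $500.
Rounding difference −$25 applied to Becker → $475.

Ibarra: $500 · Petrov: $350 · Chaudhri: $100 · Becker: $475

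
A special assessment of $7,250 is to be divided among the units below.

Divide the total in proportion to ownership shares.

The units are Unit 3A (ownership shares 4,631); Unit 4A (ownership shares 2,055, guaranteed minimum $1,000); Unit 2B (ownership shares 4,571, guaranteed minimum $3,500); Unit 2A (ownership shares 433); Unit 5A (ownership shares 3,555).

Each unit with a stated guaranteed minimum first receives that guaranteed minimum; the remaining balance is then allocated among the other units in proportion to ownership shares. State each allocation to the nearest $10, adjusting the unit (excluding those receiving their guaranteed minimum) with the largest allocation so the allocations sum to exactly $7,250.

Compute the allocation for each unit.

Minimums first: Unit 4A $1,000; Unit 2B $3,500. Balance $2,750.
Balance split over remaining ownership shares 8,619: Unit 3A 1,477.58 → $1,480; Unit 2A 138.15 → $140; Unit 5A 1,134.27 → $1,130.

Unit 3A: $1,480 · Unit 4A: $1,000 · Unit 2B: $3,500 · Unit 2A: $140 · Unit 5A: $1,130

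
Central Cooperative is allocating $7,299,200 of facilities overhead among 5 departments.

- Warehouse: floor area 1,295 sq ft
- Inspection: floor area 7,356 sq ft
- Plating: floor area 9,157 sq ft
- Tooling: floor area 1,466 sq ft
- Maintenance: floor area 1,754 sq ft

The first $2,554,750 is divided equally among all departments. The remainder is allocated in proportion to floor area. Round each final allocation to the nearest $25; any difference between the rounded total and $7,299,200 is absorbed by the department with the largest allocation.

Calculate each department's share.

Warehouse: $803,125; Inspection: $2,170,650; Plating: $2,577,000; Tooling: $841,725; Maintenance: $906,700

$2,554,750 shared equally gives $510,950 per department.
Remainder $4,744,450 by floor area (total 21,028): Warehouse 292,184.84 → $292,175; Inspection 1,659,700.12 → $1,659,700; Plating 2,066,051.39 → $2,066,050; Tooling 330,766.77 → $330,775; Maintenance 395,746.88 → $395,750.
Totals: Warehouse $510,950 + $292,175 = $803,125; Inspection $510,950 + $1,659,700 = $2,170,650; Plating $510,950 + $2,066,050 = $2,577,000; Tooling $510,950 + $330,775 = $841,725; Maintenance $510,950 + $395,750 = $906,700.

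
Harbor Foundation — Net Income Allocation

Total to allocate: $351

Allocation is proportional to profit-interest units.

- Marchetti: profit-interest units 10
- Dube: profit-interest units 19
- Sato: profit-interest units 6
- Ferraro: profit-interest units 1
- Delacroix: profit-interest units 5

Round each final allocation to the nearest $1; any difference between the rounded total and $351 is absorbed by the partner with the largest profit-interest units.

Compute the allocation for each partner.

Total profit-interest units = 41.
Proportional shares: Marchetti 10/41 × $351 = 85.61; Dube 19/41 × $351 = 162.66; Sato 6/41 × $351 = 51.37; Ferraro 1/41 × $351 = 8.56; Delacroix 5/41 × $351 = 42.80.
After rounding ($1): Marchetti $86; Dube $163; Sato $51; Ferraro $9; Delacroix $43. Sum = $352.
Difference $351 − $352 = −$1 applied to largest profit-interest units (Dube): Dube becomes $162.

Marchetti: $86 | Dube: $162 | Sato: $51 | Ferraro: $9 | Delacroix: $43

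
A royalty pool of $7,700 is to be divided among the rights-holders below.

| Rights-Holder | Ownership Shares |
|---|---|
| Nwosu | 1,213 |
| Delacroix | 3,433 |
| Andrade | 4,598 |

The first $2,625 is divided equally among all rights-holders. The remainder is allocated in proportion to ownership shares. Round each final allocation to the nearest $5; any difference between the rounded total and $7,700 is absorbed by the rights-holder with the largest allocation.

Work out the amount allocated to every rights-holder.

Nwosu: $1,540 · Delacroix: $2,760 · Andrade: $3,400

First tranche $2,625 split equally: $875 each.
Remainder $5,075 by ownership shares (total 9,244): Nwosu 665.94 → $665; Delacroix 1,884.73 → $1,885; Andrade 2,524.32 → $2,525.
Totals: Nwosu $875 + $665 = $1,540; Delacroix $875 + $1,885 = $2,760; Andrade $875 + $2,525 = $3,400.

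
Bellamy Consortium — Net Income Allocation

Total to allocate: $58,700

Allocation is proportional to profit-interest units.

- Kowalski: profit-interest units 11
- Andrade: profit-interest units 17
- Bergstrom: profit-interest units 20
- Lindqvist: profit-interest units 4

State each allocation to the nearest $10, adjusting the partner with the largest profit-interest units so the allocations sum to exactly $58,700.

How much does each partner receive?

Kowalski: $12,420 · Andrade: $19,190 · Bergstrom: $22,570 · Lindqvist: $4,520

Sum of profit-interest units: 52.
Proportional shares: Kowalski 11/52 × $58,700 = 12,417.31; Andrade 17/52 × $58,700 = 19,190.38; Bergstrom 20/52 × $58,700 = 22,576.92; Lindqvist 4/52 × $58,700 = 4,515.38.
At nearest $10: Kowalski $12,420; Andrade $19,190; Bergstrom $22,580; Lindqvist $4,520. Sum = $58,710.
Difference $58,700 − $58,710 = −$10 applied to largest profit-interest units (Bergstrom): Bergstrom becomes $22,570.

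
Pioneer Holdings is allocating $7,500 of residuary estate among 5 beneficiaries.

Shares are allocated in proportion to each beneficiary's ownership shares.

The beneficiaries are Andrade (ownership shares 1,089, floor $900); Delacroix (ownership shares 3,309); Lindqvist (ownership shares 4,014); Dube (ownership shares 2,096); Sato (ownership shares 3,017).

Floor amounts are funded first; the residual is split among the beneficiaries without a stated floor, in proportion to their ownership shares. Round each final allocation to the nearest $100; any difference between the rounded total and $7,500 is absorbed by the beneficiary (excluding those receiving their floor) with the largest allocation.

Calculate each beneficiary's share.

Andrade: $900; Delacroix: $1,800; Lindqvist: $2,100; Dube: $1,100; Sato: $1,600

Fund the minimums — Andrade $900. Residual $6,600.
Residual split over remaining ownership shares 12,436: Delacroix 1,756.14 → $1,800; Lindqvist 2,130.30 → $2,100; Dube 1,112.38 → $1,100; Sato 1,601.17 → $1,600.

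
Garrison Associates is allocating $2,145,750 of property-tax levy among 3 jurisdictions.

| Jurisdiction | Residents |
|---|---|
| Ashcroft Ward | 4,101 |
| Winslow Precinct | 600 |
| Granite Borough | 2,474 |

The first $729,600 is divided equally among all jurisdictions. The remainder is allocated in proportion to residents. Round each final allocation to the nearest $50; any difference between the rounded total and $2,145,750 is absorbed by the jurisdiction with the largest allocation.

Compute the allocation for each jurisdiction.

Ashcroft Ward: $1,052,650; Winslow Precinct: $361,600; Granite Borough: $731,500

Equal tier: $729,600 ÷ 3 = $243,200 apiece.
Remainder $1,416,150 by residents (total 7,175): Ashcroft Ward 809,425.94 → $809,450; Winslow Precinct 118,423.69 → $118,400; Granite Borough 488,300.36 → $488,300.
Totals: Ashcroft Ward $243,200 + $809,450 = $1,052,650; Winslow Precinct $243,200 + $118,400 = $361,600; Granite Borough $243,200 + $488,300 = $731,500.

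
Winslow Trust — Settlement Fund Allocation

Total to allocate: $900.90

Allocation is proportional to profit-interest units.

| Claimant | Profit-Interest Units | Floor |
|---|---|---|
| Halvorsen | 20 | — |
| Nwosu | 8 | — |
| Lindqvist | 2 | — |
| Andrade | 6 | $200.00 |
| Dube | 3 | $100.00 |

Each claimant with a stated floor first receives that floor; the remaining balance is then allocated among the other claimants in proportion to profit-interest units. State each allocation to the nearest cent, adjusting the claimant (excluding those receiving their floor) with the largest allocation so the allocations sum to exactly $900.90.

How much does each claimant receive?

Halvorsen: $400.60 · Nwosu: $160.24 · Lindqvist: $40.06 · Andrade: $200.00 · Dube: $100.00

Fund the minimums — Andrade $200.00; Dube $100.00. Residual $600.90.
Residual split over remaining profit-interest units 30: Halvorsen 400.6000 → $400.60; Nwosu 160.2400 → $160.24; Lindqvist 40.0600 → $40.06.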